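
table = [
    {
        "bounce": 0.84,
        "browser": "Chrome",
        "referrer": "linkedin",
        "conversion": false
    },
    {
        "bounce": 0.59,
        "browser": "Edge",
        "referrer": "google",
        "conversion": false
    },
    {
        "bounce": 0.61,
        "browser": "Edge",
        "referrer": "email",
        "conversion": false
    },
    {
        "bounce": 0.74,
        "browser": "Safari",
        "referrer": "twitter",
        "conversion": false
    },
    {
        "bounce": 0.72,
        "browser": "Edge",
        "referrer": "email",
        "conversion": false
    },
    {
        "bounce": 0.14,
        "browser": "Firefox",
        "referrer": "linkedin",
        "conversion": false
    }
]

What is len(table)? 6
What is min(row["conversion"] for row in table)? False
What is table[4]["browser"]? "Edge"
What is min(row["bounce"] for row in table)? 0.14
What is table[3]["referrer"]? "twitter"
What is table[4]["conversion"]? False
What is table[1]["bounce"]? 0.59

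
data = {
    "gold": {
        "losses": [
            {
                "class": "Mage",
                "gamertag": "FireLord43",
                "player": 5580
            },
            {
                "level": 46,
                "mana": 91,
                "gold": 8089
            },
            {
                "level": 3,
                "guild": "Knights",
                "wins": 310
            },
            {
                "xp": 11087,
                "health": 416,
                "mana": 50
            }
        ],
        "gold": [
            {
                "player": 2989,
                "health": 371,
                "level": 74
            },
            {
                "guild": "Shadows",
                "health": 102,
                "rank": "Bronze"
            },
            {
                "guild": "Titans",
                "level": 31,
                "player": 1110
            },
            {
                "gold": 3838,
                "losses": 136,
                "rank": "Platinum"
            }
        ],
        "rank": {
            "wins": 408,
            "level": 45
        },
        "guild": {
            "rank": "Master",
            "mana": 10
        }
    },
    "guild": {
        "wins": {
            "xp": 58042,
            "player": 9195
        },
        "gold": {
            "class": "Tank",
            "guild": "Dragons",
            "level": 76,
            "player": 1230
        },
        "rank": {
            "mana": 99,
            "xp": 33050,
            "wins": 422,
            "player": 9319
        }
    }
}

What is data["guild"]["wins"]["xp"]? 58042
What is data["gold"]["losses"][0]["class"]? "Mage"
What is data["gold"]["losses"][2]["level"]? 3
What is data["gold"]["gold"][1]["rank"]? "Bronze"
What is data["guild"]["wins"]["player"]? 9195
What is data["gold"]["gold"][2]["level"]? 31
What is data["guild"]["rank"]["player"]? 9319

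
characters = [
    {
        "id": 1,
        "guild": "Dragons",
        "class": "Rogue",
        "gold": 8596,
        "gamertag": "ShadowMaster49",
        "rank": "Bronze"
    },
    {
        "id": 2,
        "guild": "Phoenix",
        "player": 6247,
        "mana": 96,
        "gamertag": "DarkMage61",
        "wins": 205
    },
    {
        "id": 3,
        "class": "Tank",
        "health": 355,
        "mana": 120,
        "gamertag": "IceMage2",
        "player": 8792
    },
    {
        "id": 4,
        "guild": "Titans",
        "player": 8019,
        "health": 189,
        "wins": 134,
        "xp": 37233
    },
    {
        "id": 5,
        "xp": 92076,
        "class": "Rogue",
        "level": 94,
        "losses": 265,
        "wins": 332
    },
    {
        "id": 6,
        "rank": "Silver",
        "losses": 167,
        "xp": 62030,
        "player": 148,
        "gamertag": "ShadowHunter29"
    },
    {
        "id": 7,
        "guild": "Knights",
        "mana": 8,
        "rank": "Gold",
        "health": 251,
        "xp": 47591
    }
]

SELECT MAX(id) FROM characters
7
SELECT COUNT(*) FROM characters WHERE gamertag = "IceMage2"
1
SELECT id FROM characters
[1, 2, 3, 4, 5, 6, 7]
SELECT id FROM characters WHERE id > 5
[6, 7]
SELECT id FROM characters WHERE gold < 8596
[]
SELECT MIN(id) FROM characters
1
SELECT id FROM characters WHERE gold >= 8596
[1]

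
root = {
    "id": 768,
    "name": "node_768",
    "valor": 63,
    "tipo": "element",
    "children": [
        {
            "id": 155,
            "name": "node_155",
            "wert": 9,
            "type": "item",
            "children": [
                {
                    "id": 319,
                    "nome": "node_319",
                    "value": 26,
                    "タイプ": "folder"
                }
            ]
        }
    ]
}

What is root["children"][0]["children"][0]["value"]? 26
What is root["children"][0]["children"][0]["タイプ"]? "folder"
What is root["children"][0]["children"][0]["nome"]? "node_319"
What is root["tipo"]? "element"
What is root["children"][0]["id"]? 155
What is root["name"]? "node_768"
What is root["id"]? 768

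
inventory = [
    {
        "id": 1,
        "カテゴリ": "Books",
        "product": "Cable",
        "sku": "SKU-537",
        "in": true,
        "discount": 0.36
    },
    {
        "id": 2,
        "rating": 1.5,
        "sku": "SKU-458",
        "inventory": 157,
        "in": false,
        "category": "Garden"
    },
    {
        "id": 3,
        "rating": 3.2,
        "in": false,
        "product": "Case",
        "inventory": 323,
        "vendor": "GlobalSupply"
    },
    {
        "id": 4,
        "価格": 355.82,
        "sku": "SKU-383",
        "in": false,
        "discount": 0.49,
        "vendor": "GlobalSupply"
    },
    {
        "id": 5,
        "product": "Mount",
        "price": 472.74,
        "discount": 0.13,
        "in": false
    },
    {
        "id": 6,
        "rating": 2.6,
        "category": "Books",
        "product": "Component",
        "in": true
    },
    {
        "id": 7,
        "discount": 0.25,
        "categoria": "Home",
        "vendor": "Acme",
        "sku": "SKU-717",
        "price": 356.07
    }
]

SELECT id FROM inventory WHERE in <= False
[2, 3, 4, 5]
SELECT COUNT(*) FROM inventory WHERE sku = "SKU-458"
1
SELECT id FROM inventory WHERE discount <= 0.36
[1, 5, 7]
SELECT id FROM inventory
[1, 2, 3, 4, 5, 6, 7]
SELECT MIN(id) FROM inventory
1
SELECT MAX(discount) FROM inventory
0.49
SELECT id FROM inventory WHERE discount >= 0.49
[4]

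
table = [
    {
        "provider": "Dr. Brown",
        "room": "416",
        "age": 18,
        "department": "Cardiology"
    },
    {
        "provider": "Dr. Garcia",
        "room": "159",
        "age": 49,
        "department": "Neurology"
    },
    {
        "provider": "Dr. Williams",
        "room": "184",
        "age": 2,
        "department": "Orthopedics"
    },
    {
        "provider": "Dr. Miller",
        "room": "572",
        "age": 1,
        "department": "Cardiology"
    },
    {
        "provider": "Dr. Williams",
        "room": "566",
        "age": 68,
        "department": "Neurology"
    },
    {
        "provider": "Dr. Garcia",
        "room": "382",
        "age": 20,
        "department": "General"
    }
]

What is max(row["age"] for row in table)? 68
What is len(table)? 6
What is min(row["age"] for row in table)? 1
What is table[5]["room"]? "382"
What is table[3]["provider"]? "Dr. Miller"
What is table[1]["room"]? "159"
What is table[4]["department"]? "Neurology"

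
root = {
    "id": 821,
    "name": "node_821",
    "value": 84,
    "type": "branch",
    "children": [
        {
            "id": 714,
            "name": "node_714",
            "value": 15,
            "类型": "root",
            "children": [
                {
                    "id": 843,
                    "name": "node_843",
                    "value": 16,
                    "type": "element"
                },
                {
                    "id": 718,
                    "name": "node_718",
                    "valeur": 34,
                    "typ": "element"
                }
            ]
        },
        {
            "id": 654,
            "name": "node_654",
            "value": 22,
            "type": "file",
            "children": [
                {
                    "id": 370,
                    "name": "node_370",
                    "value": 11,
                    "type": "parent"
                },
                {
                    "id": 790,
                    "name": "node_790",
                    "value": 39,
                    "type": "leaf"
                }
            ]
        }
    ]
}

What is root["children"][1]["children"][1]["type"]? "leaf"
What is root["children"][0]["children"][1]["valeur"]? 34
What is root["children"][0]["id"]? 714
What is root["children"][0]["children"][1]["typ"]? "element"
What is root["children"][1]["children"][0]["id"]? 370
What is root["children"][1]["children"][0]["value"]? 11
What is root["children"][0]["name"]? "node_714"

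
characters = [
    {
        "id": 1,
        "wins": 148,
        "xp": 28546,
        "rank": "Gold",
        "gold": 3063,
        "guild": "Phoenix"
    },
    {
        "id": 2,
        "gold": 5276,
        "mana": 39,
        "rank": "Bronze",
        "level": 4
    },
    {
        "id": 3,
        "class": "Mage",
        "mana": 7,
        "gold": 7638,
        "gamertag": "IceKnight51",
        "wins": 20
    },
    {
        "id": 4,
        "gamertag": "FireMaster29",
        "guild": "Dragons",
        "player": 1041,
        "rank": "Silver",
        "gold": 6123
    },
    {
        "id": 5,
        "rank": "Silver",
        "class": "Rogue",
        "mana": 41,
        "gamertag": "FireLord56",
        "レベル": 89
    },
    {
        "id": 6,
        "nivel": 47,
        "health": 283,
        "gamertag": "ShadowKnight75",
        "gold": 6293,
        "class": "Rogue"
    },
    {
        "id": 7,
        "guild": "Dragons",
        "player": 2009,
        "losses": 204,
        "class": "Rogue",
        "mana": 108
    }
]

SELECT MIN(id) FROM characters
1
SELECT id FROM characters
[1, 2, 3, 4, 5, 6, 7]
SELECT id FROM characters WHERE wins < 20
[]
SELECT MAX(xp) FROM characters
28546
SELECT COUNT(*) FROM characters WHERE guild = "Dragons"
2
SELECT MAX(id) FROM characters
7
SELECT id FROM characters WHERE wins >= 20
[1, 3]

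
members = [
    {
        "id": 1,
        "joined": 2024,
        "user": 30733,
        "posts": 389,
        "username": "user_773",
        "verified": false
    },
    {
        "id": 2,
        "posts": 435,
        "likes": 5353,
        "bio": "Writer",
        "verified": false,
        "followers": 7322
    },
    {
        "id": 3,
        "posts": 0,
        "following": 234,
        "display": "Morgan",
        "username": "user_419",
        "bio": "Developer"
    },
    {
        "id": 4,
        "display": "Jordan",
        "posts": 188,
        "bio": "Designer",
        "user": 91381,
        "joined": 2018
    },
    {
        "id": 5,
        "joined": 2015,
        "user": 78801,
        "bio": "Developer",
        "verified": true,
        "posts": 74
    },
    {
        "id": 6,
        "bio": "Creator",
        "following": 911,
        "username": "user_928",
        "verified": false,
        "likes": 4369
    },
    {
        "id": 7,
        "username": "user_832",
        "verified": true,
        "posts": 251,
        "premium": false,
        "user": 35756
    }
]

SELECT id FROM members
[1, 2, 3, 4, 5, 6, 7]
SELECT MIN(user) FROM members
30733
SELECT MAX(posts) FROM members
435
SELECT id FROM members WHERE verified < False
[]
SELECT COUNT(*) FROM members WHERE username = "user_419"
1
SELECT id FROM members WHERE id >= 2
[2, 3, 4, 5, 6, 7]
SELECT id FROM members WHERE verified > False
[5, 7]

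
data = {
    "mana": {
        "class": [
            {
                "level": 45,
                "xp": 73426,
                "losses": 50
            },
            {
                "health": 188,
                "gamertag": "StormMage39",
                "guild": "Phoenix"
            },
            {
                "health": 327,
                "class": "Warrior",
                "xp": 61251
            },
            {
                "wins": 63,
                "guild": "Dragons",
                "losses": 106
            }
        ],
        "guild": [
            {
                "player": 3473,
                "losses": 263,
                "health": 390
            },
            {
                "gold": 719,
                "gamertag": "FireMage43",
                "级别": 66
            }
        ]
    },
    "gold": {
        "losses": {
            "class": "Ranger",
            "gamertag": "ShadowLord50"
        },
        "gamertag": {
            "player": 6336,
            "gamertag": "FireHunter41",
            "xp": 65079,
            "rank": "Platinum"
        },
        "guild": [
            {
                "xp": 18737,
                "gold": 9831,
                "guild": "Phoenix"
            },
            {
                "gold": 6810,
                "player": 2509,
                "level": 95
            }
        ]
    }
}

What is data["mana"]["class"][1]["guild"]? "Phoenix"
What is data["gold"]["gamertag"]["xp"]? 65079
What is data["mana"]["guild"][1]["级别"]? 66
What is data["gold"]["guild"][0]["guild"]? "Phoenix"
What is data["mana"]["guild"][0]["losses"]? 263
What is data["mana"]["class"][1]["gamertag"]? "StormMage39"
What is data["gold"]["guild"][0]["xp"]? 18737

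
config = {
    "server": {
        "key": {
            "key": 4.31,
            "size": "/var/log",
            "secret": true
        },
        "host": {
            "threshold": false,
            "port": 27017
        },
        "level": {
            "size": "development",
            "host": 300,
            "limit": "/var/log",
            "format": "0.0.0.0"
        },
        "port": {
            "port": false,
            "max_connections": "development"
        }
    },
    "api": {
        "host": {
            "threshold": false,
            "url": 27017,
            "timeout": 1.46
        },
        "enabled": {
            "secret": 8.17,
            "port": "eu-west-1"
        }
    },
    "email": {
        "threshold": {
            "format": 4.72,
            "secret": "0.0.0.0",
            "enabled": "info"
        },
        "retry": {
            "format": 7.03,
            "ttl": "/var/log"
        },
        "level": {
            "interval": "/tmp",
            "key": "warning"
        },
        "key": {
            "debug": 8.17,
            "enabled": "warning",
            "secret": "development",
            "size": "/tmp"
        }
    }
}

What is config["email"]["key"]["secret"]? "development"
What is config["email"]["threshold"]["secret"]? "0.0.0.0"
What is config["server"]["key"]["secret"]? True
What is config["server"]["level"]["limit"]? "/var/log"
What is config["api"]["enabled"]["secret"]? 8.17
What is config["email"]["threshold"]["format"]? 4.72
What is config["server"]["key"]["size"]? "/var/log"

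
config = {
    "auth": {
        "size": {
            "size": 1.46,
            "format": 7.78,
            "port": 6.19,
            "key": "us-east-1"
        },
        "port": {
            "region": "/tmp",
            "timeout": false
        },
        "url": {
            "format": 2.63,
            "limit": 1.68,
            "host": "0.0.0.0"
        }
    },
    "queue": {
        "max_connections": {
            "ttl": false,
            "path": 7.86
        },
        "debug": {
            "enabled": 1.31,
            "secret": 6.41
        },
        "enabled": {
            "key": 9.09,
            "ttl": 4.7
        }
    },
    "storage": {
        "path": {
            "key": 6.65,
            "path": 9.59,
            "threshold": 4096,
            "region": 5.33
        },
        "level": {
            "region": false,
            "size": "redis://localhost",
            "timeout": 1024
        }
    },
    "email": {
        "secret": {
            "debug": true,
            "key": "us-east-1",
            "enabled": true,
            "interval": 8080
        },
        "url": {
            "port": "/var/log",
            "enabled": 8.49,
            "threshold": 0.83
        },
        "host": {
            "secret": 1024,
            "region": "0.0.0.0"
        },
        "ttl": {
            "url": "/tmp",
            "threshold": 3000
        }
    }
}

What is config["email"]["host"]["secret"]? 1024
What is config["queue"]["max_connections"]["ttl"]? False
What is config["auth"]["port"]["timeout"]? False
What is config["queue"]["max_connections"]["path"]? 7.86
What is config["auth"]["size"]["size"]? 1.46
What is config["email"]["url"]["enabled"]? 8.49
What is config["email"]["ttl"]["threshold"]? 3000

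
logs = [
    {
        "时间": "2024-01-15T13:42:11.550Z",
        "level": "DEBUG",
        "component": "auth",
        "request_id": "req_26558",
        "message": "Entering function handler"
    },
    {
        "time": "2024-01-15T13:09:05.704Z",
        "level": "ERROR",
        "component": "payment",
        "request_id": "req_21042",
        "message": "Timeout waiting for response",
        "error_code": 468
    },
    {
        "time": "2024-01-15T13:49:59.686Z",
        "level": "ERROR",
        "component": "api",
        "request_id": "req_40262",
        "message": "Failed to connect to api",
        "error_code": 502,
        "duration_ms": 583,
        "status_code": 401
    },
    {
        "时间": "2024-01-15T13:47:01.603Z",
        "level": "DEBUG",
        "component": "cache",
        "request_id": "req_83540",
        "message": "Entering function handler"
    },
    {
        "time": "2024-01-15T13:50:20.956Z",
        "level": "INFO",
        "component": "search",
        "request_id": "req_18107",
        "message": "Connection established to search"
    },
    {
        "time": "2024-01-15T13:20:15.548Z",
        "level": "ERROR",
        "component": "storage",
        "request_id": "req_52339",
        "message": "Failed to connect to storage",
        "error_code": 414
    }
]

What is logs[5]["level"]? "ERROR"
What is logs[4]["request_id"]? "req_18107"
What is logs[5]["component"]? "storage"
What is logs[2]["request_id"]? "req_40262"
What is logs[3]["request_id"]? "req_83540"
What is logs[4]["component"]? "search"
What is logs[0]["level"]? "DEBUG"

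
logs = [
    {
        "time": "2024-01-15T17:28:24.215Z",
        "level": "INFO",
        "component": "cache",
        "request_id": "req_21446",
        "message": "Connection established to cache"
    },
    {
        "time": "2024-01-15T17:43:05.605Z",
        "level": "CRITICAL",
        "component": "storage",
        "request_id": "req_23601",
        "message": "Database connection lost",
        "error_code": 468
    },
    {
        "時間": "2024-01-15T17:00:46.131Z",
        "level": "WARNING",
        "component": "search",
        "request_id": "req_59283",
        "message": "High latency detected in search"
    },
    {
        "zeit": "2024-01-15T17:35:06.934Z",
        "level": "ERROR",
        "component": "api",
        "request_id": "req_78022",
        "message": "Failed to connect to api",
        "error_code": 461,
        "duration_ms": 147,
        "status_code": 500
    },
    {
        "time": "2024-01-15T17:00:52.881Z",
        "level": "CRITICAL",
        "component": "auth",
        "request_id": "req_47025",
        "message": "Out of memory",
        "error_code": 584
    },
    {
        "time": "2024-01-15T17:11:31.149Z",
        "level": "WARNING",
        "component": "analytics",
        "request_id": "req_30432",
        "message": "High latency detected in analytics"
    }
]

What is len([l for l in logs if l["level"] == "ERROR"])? 1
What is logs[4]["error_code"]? 584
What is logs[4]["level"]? "CRITICAL"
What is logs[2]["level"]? "WARNING"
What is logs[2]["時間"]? "2024-01-15T17:00:46.131Z"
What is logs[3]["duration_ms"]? 147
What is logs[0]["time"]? "2024-01-15T17:28:24.215Z"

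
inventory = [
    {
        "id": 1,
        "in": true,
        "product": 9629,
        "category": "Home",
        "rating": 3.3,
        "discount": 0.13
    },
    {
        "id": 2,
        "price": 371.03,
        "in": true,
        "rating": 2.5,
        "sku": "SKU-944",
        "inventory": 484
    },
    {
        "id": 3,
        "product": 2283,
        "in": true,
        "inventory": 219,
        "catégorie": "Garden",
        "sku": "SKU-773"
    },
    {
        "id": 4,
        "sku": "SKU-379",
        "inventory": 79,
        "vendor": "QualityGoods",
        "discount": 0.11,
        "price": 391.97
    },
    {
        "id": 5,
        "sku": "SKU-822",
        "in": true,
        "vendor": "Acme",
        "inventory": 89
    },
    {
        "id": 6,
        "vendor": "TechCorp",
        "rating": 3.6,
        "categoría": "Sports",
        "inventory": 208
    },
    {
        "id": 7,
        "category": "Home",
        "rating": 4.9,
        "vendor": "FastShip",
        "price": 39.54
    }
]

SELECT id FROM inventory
[1, 2, 3, 4, 5, 6, 7]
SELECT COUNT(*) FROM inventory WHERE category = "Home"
2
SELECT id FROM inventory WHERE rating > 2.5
[1, 6, 7]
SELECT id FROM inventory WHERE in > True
[]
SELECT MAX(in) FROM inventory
True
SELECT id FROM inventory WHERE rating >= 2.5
[1, 2, 6, 7]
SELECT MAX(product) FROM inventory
9629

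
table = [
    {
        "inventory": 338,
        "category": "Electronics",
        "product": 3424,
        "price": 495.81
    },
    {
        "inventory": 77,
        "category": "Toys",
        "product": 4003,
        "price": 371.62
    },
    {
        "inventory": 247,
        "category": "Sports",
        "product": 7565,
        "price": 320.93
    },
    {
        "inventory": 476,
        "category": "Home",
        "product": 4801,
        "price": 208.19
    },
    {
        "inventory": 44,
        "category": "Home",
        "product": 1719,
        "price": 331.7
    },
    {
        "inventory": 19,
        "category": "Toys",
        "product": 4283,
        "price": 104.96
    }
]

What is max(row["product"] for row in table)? 7565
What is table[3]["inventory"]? 476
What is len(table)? 6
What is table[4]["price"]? 331.7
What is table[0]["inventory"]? 338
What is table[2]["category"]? "Sports"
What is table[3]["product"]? 4801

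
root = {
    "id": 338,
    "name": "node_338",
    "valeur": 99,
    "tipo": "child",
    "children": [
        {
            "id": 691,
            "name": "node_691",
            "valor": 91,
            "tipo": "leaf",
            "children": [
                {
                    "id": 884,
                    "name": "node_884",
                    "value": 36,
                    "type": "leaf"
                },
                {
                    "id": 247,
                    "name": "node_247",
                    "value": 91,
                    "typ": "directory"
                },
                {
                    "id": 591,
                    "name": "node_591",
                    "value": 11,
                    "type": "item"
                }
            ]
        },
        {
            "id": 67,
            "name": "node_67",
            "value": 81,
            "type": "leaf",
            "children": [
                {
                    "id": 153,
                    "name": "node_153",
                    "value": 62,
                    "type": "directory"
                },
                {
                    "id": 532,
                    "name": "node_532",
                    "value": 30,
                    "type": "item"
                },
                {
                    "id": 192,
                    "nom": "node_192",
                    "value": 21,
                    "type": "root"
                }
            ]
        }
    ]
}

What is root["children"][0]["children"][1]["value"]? 91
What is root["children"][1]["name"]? "node_67"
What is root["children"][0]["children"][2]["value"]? 11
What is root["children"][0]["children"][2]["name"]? "node_591"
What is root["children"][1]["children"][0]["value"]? 62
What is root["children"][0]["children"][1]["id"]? 247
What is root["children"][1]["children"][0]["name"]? "node_153"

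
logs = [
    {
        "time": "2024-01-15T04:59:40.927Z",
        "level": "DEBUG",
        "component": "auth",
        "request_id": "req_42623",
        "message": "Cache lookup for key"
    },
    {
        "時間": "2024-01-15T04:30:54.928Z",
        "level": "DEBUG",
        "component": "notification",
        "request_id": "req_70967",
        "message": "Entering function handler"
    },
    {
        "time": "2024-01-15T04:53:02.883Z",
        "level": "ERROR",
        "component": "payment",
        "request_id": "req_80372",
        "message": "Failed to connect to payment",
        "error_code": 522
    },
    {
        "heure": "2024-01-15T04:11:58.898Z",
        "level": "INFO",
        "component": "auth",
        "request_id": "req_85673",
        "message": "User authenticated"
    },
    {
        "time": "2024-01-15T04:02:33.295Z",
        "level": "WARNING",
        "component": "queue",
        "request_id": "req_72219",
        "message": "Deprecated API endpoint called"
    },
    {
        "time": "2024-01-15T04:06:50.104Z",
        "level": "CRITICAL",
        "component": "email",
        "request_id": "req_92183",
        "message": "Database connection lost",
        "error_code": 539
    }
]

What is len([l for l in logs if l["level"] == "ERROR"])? 1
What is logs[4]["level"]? "WARNING"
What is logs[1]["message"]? "Entering function handler"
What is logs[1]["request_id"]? "req_70967"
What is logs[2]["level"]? "ERROR"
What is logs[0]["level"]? "DEBUG"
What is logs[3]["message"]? "User authenticated"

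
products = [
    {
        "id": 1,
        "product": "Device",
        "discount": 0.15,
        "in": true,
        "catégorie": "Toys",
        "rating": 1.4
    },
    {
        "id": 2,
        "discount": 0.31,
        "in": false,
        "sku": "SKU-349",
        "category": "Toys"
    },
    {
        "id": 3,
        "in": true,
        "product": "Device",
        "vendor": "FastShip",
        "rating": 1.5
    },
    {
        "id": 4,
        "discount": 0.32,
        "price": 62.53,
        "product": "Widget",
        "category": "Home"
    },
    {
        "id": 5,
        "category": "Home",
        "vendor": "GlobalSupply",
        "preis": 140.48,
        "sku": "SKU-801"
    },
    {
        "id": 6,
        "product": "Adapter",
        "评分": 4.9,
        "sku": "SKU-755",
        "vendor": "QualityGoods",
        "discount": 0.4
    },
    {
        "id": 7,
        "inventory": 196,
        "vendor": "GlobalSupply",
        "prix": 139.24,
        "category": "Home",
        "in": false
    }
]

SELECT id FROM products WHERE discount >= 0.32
[4, 6]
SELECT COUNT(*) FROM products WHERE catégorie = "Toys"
1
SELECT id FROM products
[1, 2, 3, 4, 5, 6, 7]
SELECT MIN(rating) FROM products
1.4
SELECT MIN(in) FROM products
False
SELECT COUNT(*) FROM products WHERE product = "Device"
2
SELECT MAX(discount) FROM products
0.4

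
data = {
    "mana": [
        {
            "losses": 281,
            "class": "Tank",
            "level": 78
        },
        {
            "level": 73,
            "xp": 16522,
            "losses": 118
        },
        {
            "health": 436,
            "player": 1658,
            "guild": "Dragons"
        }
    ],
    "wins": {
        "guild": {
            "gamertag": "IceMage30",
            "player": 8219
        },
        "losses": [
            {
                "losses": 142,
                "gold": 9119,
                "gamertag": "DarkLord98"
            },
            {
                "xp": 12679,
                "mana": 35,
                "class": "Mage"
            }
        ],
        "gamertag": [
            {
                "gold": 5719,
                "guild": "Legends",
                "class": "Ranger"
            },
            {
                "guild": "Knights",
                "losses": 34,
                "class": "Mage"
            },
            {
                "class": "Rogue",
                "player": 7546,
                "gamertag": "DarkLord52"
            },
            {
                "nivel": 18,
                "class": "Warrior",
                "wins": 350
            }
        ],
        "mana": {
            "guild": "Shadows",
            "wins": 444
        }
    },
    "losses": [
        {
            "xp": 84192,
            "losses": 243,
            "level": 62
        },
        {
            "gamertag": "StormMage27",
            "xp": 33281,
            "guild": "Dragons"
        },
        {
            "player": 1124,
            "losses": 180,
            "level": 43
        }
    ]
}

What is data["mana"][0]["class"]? "Tank"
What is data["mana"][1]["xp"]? 16522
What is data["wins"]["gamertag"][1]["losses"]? 34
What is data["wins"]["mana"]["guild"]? "Shadows"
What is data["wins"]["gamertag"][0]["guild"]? "Legends"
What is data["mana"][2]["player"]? 1658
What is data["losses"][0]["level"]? 62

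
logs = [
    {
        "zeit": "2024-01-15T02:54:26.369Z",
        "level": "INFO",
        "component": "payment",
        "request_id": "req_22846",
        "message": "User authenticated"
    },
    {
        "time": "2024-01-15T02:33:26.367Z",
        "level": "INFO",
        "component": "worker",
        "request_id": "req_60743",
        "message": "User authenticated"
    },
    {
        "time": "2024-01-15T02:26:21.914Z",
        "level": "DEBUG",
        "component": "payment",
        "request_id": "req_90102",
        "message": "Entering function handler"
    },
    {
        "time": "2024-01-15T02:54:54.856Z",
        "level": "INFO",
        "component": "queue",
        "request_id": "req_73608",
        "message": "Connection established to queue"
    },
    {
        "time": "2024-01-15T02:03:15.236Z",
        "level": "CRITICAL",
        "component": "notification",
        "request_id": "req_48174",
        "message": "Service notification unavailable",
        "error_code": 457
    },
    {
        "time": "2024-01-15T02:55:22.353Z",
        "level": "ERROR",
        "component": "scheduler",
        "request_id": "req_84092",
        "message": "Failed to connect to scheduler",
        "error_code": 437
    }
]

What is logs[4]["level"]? "CRITICAL"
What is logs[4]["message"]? "Service notification unavailable"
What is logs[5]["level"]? "ERROR"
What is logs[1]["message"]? "User authenticated"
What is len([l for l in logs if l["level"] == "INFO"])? 3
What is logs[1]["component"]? "worker"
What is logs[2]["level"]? "DEBUG"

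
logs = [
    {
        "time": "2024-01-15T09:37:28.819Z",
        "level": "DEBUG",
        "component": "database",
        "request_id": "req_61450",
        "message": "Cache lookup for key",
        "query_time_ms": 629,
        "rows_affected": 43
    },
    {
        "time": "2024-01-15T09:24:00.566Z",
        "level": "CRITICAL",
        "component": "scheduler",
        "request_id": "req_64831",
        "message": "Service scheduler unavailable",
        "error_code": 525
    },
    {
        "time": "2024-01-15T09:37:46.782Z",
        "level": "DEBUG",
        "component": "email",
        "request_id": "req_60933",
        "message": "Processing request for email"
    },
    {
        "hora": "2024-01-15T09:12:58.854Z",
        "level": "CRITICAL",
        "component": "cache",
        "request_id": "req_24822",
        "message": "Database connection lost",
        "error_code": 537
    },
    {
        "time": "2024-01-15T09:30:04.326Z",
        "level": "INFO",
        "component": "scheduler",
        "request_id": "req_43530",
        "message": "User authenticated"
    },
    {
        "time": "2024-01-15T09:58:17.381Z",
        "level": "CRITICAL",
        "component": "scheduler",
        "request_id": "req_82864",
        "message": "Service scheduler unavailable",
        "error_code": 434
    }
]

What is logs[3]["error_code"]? 537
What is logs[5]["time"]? "2024-01-15T09:58:17.381Z"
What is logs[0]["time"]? "2024-01-15T09:37:28.819Z"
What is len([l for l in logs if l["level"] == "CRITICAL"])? 3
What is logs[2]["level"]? "DEBUG"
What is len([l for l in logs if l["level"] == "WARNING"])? 0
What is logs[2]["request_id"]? "req_60933"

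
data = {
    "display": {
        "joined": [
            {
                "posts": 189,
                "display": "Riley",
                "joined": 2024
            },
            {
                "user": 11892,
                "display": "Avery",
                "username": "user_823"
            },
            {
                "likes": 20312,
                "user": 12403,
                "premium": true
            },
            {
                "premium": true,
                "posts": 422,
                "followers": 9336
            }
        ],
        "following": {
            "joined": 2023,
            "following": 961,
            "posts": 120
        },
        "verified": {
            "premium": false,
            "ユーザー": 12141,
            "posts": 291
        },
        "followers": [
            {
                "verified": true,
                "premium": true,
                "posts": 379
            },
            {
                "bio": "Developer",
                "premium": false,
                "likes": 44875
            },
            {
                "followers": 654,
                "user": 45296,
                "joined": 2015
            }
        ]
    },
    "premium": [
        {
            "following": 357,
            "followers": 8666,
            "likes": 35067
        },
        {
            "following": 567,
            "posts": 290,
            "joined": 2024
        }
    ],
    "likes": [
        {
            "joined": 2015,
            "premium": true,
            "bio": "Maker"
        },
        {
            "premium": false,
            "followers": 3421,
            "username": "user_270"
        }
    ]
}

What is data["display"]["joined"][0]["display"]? "Riley"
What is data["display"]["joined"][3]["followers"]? 9336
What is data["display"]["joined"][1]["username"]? "user_823"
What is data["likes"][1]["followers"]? 3421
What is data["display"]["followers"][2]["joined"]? 2015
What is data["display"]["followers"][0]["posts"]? 379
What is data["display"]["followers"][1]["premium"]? False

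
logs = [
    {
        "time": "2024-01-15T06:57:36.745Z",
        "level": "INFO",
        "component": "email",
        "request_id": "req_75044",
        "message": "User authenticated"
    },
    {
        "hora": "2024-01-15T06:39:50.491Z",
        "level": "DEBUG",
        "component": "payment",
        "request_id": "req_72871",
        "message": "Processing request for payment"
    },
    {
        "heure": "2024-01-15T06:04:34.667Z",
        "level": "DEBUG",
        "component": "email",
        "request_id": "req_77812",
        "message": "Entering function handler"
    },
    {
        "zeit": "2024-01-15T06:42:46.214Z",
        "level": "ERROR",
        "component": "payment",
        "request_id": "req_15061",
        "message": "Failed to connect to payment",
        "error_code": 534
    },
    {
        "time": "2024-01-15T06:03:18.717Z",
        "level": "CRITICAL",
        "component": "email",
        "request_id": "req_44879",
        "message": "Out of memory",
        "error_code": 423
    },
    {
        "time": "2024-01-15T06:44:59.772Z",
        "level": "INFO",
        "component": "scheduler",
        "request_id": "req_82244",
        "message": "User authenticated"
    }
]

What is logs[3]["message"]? "Failed to connect to payment"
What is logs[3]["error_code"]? 534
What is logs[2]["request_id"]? "req_77812"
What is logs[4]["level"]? "CRITICAL"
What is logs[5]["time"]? "2024-01-15T06:44:59.772Z"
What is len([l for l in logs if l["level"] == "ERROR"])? 1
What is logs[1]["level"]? "DEBUG"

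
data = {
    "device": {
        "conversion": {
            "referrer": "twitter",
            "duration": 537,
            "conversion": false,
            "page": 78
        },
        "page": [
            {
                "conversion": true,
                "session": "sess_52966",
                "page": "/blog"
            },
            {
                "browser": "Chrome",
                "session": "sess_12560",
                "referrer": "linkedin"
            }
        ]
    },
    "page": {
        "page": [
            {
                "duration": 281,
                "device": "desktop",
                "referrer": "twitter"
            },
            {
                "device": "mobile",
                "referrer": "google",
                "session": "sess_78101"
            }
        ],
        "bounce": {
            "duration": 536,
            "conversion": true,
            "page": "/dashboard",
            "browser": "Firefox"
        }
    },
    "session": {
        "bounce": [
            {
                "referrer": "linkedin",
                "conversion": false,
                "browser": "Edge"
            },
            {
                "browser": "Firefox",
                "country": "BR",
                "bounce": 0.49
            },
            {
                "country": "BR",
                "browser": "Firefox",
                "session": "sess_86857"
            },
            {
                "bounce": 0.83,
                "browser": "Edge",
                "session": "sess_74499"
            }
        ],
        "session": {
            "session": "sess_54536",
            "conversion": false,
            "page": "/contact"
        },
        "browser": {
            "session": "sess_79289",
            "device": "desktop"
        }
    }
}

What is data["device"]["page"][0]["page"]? "/blog"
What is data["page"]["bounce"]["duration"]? 536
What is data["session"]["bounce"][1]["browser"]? "Firefox"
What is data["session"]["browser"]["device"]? "desktop"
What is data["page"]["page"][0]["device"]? "desktop"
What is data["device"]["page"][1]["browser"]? "Chrome"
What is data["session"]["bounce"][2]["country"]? "BR"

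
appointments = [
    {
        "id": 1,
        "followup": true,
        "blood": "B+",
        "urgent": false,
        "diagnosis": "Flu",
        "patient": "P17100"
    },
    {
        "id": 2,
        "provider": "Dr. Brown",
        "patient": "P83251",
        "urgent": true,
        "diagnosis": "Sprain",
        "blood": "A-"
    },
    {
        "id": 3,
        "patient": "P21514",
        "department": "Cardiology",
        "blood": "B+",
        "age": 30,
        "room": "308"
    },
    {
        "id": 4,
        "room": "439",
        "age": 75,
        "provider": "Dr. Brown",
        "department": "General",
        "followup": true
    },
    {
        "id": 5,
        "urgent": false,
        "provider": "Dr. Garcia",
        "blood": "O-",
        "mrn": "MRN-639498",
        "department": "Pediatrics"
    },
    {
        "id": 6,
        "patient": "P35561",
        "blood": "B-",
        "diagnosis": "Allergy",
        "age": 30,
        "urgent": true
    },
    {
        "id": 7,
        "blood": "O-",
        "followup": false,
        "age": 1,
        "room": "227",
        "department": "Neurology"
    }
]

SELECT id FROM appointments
[1, 2, 3, 4, 5, 6, 7]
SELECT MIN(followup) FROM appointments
False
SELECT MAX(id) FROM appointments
7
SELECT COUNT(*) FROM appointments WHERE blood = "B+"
2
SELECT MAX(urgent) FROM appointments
True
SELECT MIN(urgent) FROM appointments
False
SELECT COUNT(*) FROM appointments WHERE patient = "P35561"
1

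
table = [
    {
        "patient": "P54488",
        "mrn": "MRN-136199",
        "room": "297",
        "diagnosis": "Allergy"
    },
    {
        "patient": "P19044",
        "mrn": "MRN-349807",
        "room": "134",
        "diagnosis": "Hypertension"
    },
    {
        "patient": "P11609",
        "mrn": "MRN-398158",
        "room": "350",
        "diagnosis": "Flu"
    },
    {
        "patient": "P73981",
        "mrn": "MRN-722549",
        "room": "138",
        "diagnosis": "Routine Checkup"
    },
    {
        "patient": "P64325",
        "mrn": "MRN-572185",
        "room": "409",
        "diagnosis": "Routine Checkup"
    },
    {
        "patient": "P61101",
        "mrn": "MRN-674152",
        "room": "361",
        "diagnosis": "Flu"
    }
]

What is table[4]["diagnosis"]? "Routine Checkup"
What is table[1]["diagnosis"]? "Hypertension"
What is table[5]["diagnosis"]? "Flu"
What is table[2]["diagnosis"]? "Flu"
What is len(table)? 6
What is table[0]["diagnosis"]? "Allergy"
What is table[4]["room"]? "409"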